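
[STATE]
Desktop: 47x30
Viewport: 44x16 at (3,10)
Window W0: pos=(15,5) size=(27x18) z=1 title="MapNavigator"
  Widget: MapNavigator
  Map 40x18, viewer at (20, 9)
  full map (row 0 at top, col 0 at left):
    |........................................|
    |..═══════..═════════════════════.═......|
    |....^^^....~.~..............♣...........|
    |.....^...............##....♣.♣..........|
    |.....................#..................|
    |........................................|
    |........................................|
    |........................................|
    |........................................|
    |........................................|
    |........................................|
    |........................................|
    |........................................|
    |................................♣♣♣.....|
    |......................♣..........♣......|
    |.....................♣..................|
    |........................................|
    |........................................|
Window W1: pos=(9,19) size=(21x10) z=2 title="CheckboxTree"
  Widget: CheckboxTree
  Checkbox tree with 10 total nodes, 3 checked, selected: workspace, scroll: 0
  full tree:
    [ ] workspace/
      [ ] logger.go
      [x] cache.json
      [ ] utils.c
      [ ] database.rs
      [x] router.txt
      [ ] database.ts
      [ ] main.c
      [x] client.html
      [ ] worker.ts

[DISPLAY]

            ┃.............#...........┃     
            ┃.........................┃     
            ┃.........................┃     
            ┃.........................┃     
            ┃.........................┃     
            ┃............@............┃     
            ┃.........................┃     
            ┃.........................┃     
            ┃.........................┃     
      ┏━━━━━━━━━━━━━━━━━━━┓..........♣┃     
      ┃ CheckboxTree      ┃♣..........┃     
      ┠───────────────────┨...........┃     
      ┃>[-] workspace/    ┃━━━━━━━━━━━┛     
      ┃   [ ] logger.go   ┃                 
      ┃   [x] cache.json  ┃                 
      ┃   [ ] utils.c     ┃                 


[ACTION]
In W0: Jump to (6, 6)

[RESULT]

            ┃      ..═══════..════════┃     
            ┃      ....^^^....~.~.....┃     
            ┃      .....^.............┃     
            ┃      ...................┃     
            ┃      ...................┃     
            ┃      ......@............┃     
            ┃      ...................┃     
            ┃      ...................┃     
            ┃      ...................┃     
      ┏━━━━━━━━━━━━━━━━━━━┓...........┃     
      ┃ CheckboxTree      ┃...........┃     
      ┠───────────────────┨...........┃     
      ┃>[-] workspace/    ┃━━━━━━━━━━━┛     
      ┃   [ ] logger.go   ┃                 
      ┃   [x] cache.json  ┃                 
      ┃   [ ] utils.c     ┃                 


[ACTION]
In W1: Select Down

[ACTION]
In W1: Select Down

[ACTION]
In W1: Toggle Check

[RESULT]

            ┃      ..═══════..════════┃     
            ┃      ....^^^....~.~.....┃     
            ┃      .....^.............┃     
            ┃      ...................┃     
            ┃      ...................┃     
            ┃      ......@............┃     
            ┃      ...................┃     
            ┃      ...................┃     
            ┃      ...................┃     
      ┏━━━━━━━━━━━━━━━━━━━┓...........┃     
      ┃ CheckboxTree      ┃...........┃     
      ┠───────────────────┨...........┃     
      ┃ [-] workspace/    ┃━━━━━━━━━━━┛     
      ┃   [ ] logger.go   ┃                 
      ┃>  [ ] cache.json  ┃                 
      ┃   [ ] utils.c     ┃                 


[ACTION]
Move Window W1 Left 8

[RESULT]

            ┃      ..═══════..════════┃     
            ┃      ....^^^....~.~.....┃     
            ┃      .....^.............┃     
            ┃      ...................┃     
            ┃      ...................┃     
            ┃      ......@............┃     
            ┃      ...................┃     
            ┃      ...................┃     
            ┃      ...................┃     
━━━━━━━━━━━━━━━━━━┓...................┃     
CheckboxTree      ┃...................┃     
──────────────────┨...................┃     
[-] workspace/    ┃━━━━━━━━━━━━━━━━━━━┛     
  [ ] logger.go   ┃                         
  [ ] cache.json  ┃                         
  [ ] utils.c     ┃                         


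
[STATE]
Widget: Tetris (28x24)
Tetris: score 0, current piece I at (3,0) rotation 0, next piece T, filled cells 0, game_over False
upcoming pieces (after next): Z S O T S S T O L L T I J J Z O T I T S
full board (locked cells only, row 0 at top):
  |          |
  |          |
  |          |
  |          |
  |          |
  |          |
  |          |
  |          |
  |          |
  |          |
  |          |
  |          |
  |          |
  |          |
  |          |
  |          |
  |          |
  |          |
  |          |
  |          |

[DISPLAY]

   ████   │Next:            
          │ ▒               
          │▒▒▒              
          │                 
          │                 
          │                 
          │Score:           
          │0                
          │                 
          │                 
          │                 
          │                 
          │                 
          │                 
          │                 
          │                 
          │                 
          │                 
          │                 
          │                 
          │                 
          │                 
          │                 
          │                 


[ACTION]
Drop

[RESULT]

          │Next:            
   ████   │ ▒               
          │▒▒▒              
          │                 
          │                 
          │                 
          │Score:           
          │0                
          │                 
          │                 
          │                 
          │                 
          │                 
          │                 
          │                 
          │                 
          │                 
          │                 
          │                 
          │                 
          │                 
          │                 
          │                 
          │                 


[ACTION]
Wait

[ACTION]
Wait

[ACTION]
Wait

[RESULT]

          │Next:            
          │ ▒               
          │▒▒▒              
          │                 
   ████   │                 
          │                 
          │Score:           
          │0                
          │                 
          │                 
          │                 
          │                 
          │                 
          │                 
          │                 
          │                 
          │                 
          │                 
          │                 
          │                 
          │                 
          │                 
          │                 
          │                 


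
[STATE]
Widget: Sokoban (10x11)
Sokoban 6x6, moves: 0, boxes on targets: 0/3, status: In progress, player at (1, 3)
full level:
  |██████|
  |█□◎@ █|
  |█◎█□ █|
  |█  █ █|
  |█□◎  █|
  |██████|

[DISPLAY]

██████    
█□◎@ █    
█◎█□ █    
█  █ █    
█□◎  █    
██████    
Moves: 0  
          
          
          
          


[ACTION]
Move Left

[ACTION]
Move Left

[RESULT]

██████    
█□+  █    
█◎█□ █    
█  █ █    
█□◎  █    
██████    
Moves: 1  
          
          
          
          


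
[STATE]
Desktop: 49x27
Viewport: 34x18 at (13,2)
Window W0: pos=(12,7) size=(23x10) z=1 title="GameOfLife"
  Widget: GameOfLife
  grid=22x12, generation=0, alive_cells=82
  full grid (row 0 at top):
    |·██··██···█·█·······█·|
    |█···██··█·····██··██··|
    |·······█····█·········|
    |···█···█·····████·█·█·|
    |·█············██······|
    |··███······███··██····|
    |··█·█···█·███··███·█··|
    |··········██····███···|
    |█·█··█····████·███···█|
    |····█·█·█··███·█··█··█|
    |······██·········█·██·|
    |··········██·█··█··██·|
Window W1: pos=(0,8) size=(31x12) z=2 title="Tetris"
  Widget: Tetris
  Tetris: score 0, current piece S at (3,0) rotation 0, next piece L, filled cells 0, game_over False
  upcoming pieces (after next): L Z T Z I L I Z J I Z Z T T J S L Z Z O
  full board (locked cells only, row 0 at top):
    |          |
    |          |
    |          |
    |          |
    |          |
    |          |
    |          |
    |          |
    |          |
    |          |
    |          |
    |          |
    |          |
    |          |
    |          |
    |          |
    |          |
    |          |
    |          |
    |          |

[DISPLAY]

                                  
                                  
                                  
                                  
                                  
━━━━━━━━━━━━━━━━━━━━━┓            
━━━━━━━━━━━━━━━━━┓   ┃            
                 ┃───┨            
─────────────────┨   ┃            
ext:             ┃█·█┃            
 ▒               ┃···┃            
▒▒               ┃···┃            
                 ┃·█·┃            
                 ┃█··┃            
                 ┃━━━┛            
core:            ┃                
                 ┃                
━━━━━━━━━━━━━━━━━┛                


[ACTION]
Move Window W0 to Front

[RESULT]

                                  
                                  
                                  
                                  
                                  
━━━━━━━━━━━━━━━━━━━━━┓            
 GameOfLife          ┃            
─────────────────────┨            
Gen: 0               ┃            
···█···█·····████·█·█┃            
·█············██·····┃            
··███······███··██···┃            
··█·█···█·███··███·█·┃            
··········██····███··┃            
━━━━━━━━━━━━━━━━━━━━━┛            
core:            ┃                
                 ┃                
━━━━━━━━━━━━━━━━━┛                


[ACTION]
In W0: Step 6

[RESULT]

                                  
                                  
                                  
                                  
                                  
━━━━━━━━━━━━━━━━━━━━━┓            
 GameOfLife          ┃            
─────────────────────┨            
Gen: 6               ┃            
··█······█···········┃            
·█·█·················┃            
·█··█················┃            
·████·█··············┃            
···███···············┃            
━━━━━━━━━━━━━━━━━━━━━┛            
core:            ┃                
                 ┃                
━━━━━━━━━━━━━━━━━┛                


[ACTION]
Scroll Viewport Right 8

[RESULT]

                                  
                                  
                                  
                                  
                                  
━━━━━━━━━━━━━━━━━━━┓              
ameOfLife          ┃              
───────────────────┨              
n: 6               ┃              
█······█···········┃              
·█·················┃              
··█················┃              
███·█··············┃              
·███···············┃              
━━━━━━━━━━━━━━━━━━━┛              
re:            ┃                  
               ┃                  
━━━━━━━━━━━━━━━┛                  


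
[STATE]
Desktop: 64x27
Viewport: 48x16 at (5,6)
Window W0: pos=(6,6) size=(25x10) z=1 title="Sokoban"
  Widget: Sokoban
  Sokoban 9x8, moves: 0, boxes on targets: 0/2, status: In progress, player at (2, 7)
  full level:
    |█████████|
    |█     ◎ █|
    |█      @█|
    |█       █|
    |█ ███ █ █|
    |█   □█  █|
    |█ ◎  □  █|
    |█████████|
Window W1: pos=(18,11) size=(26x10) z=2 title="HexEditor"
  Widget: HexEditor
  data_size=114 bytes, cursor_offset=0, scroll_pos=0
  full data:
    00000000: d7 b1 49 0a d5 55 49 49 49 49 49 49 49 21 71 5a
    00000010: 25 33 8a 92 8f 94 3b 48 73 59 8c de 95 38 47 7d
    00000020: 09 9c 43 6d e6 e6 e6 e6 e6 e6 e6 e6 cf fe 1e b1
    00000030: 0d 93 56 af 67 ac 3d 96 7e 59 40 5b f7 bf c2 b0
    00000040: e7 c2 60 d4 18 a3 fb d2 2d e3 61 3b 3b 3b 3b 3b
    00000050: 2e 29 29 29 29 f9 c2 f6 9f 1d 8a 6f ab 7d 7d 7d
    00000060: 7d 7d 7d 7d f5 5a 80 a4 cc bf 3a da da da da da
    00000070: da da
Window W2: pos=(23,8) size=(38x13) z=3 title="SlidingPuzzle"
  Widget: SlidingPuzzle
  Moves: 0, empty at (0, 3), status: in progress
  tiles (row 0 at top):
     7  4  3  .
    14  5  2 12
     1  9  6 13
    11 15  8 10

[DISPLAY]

 ┏━━━━━━━━━━━━━━━━━━━━━━━┓                      
 ┃ Sokoban               ┃                      
 ┠────────────────┏━━━━━━━━━━━━━━━━━━━━━━━━━━━━━
 ┃█████████       ┃ SlidingPuzzle               
 ┃█     ◎ █       ┠─────────────────────────────
 ┃█      @█  ┏━━━━┃┌────┬────┬────┬────┐        
 ┃█       █  ┃ Hex┃│  7 │  4 │  3 │    │        
 ┃█ ███ █ █  ┠────┃├────┼────┼────┼────┤        
 ┃█   □█  █  ┃0000┃│ 14 │  5 │  2 │ 12 │        
 ┗━━━━━━━━━━━┃0000┃├────┼────┼────┼────┤        
             ┃0000┃│  1 │  9 │  6 │ 13 │        
             ┃0000┃├────┼────┼────┼────┤        
             ┃0000┃│ 11 │ 15 │  8 │ 10 │        
             ┃0000┃└────┴────┴────┴────┘        
             ┗━━━━┗━━━━━━━━━━━━━━━━━━━━━━━━━━━━━
                                                


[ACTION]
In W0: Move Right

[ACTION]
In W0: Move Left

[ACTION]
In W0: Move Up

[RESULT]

 ┏━━━━━━━━━━━━━━━━━━━━━━━┓                      
 ┃ Sokoban               ┃                      
 ┠────────────────┏━━━━━━━━━━━━━━━━━━━━━━━━━━━━━
 ┃█████████       ┃ SlidingPuzzle               
 ┃█     + █       ┠─────────────────────────────
 ┃█       █  ┏━━━━┃┌────┬────┬────┬────┐        
 ┃█       █  ┃ Hex┃│  7 │  4 │  3 │    │        
 ┃█ ███ █ █  ┠────┃├────┼────┼────┼────┤        
 ┃█   □█  █  ┃0000┃│ 14 │  5 │  2 │ 12 │        
 ┗━━━━━━━━━━━┃0000┃├────┼────┼────┼────┤        
             ┃0000┃│  1 │  9 │  6 │ 13 │        
             ┃0000┃├────┼────┼────┼────┤        
             ┃0000┃│ 11 │ 15 │  8 │ 10 │        
             ┃0000┃└────┴────┴────┴────┘        
             ┗━━━━┗━━━━━━━━━━━━━━━━━━━━━━━━━━━━━
                                                


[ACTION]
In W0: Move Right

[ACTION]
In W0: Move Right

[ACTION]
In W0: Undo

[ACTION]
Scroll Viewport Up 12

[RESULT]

                                                
                                                
                                                
                                                
                                                
                                                
 ┏━━━━━━━━━━━━━━━━━━━━━━━┓                      
 ┃ Sokoban               ┃                      
 ┠────────────────┏━━━━━━━━━━━━━━━━━━━━━━━━━━━━━
 ┃█████████       ┃ SlidingPuzzle               
 ┃█     + █       ┠─────────────────────────────
 ┃█       █  ┏━━━━┃┌────┬────┬────┬────┐        
 ┃█       █  ┃ Hex┃│  7 │  4 │  3 │    │        
 ┃█ ███ █ █  ┠────┃├────┼────┼────┼────┤        
 ┃█   □█  █  ┃0000┃│ 14 │  5 │  2 │ 12 │        
 ┗━━━━━━━━━━━┃0000┃├────┼────┼────┼────┤        


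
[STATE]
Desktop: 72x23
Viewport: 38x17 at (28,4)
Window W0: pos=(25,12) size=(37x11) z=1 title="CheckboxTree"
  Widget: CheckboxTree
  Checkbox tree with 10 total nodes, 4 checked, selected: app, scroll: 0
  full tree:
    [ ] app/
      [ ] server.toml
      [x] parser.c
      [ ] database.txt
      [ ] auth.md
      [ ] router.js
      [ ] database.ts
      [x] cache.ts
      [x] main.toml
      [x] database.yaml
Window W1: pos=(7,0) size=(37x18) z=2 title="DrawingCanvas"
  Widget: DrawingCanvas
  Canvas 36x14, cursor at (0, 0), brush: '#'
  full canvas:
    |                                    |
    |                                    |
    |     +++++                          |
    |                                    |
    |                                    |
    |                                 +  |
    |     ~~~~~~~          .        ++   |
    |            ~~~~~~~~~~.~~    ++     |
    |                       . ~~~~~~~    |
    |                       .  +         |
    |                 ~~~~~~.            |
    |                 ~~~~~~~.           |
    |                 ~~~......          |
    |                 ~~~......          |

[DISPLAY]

               ┃                      
               ┃                      
               ┃                      
               ┃                      
             + ┃                      
  .        ++  ┃                      
~~.~~    ++    ┃                      
   . ~~~~~~~   ┃                      
   .  +        ┃━━━━━━━━━━━━━━━━━┓    
~~~.           ┃                 ┃    
~~~~.          ┃─────────────────┨    
......         ┃                 ┃    
......         ┃                 ┃    
━━━━━━━━━━━━━━━┛                 ┃    
 [ ] database.txt                ┃    
 [ ] auth.md                     ┃    
 [ ] router.js                   ┃    


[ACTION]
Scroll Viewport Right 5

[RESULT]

          ┃                           
          ┃                           
          ┃                           
          ┃                           
        + ┃                           
      ++  ┃                           
    ++    ┃                           
~~~~~~~   ┃                           
 +        ┃━━━━━━━━━━━━━━━━━┓         
          ┃                 ┃         
          ┃─────────────────┨         
.         ┃                 ┃         
.         ┃                 ┃         
━━━━━━━━━━┛                 ┃         
database.txt                ┃         
auth.md                     ┃         
router.js                   ┃         


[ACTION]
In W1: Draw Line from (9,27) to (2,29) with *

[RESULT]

          ┃                           
    *     ┃                           
    *     ┃                           
   *      ┃                           
   *    + ┃                           
   *  ++  ┃                           
   *++    ┃                           
~~*~~~~   ┃                           
 +*       ┃━━━━━━━━━━━━━━━━━┓         
          ┃                 ┃         
          ┃─────────────────┨         
.         ┃                 ┃         
.         ┃                 ┃         
━━━━━━━━━━┛                 ┃         
database.txt                ┃         
auth.md                     ┃         
router.js                   ┃         


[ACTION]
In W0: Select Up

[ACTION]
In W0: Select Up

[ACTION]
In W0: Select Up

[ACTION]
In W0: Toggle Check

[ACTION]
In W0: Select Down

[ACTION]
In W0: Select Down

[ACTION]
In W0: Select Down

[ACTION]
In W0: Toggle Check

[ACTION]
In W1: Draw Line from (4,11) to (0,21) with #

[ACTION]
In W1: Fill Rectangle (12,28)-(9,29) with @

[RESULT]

          ┃                           
    *     ┃                           
    *     ┃                           
   *      ┃                           
   *    + ┃                           
   *  ++  ┃                           
   *++    ┃                           
~~*~~~~   ┃                           
 +*@@     ┃━━━━━━━━━━━━━━━━━┓         
   @@     ┃                 ┃         
   @@     ┃─────────────────┨         
.  @@     ┃                 ┃         
.         ┃                 ┃         
━━━━━━━━━━┛                 ┃         
database.txt                ┃         
auth.md                     ┃         
router.js                   ┃         


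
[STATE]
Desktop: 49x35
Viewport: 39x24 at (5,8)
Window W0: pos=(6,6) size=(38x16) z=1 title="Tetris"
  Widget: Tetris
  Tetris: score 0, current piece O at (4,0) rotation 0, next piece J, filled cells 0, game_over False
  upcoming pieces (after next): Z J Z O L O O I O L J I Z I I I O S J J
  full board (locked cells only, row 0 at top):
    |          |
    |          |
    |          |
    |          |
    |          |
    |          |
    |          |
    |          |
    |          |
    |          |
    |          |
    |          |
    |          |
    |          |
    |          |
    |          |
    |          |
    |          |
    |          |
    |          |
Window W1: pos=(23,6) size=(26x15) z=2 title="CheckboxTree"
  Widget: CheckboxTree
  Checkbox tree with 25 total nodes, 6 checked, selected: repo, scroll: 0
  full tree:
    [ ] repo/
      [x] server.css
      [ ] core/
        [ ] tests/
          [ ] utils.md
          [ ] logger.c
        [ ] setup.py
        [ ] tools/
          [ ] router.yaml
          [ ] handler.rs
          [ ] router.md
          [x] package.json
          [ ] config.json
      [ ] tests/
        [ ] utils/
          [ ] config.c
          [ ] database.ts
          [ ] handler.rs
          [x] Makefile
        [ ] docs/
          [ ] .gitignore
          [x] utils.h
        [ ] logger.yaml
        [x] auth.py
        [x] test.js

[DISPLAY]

 ┠────────────────┠────────────────────
 ┃          │Next:┃>[-] repo/          
 ┃          │█    ┃   [x] server.css   
 ┃          │███  ┃   [-] core/        
 ┃          │     ┃     [ ] tests/     
 ┃          │     ┃       [ ] utils.md 
 ┃          │     ┃       [ ] logger.c 
 ┃          │Score┃     [ ] setup.py   
 ┃          │0    ┃     [-] tools/     
 ┃          │     ┃       [ ] router.ya
 ┃          │     ┃       [ ] handler.r
 ┃          │     ┃       [ ] router.md
 ┃          │     ┗━━━━━━━━━━━━━━━━━━━━
 ┗━━━━━━━━━━━━━━━━━━━━━━━━━━━━━━━━━━━━┛
                                       
                                       
                                       
                                       
                                       
                                       
                                       
                                       
                                       
                                       


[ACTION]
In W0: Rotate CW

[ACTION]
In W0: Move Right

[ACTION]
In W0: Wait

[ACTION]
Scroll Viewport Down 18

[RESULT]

 ┃          │███  ┃   [-] core/        
 ┃          │     ┃     [ ] tests/     
 ┃          │     ┃       [ ] utils.md 
 ┃          │     ┃       [ ] logger.c 
 ┃          │Score┃     [ ] setup.py   
 ┃          │0    ┃     [-] tools/     
 ┃          │     ┃       [ ] router.ya
 ┃          │     ┃       [ ] handler.r
 ┃          │     ┃       [ ] router.md
 ┃          │     ┗━━━━━━━━━━━━━━━━━━━━
 ┗━━━━━━━━━━━━━━━━━━━━━━━━━━━━━━━━━━━━┛
                                       
                                       
                                       
                                       
                                       
                                       
                                       
                                       
                                       
                                       
                                       
                                       
                                       


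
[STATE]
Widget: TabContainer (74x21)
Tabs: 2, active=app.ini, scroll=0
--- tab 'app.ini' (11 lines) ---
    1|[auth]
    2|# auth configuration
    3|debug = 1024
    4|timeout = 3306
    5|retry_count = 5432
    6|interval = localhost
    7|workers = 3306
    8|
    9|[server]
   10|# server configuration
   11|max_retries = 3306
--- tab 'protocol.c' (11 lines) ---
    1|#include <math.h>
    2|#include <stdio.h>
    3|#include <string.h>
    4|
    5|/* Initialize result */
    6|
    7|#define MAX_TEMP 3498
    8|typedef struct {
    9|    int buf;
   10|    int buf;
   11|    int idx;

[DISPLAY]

[app.ini]│ protocol.c                                                     
──────────────────────────────────────────────────────────────────────────
[auth]                                                                    
# auth configuration                                                      
debug = 1024                                                              
timeout = 3306                                                            
retry_count = 5432                                                        
interval = localhost                                                      
workers = 3306                                                            
                                                                          
[server]                                                                  
# server configuration                                                    
max_retries = 3306                                                        
                                                                          
                                                                          
                                                                          
                                                                          
                                                                          
                                                                          
                                                                          
                                                                          


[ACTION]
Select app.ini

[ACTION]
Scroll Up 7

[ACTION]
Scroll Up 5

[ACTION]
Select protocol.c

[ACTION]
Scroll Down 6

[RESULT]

 app.ini │[protocol.c]                                                    
──────────────────────────────────────────────────────────────────────────
#define MAX_TEMP 3498                                                     
typedef struct {                                                          
    int buf;                                                              
    int buf;                                                              
    int idx;                                                              
                                                                          
                                                                          
                                                                          
                                                                          
                                                                          
                                                                          
                                                                          
                                                                          
                                                                          
                                                                          
                                                                          
                                                                          
                                                                          
                                                                          


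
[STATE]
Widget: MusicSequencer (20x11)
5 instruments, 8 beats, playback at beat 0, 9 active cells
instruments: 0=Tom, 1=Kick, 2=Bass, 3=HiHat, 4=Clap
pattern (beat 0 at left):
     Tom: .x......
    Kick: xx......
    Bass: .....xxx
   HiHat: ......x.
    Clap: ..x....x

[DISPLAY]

      ▼1234567      
   Tom·█······      
  Kick██······      
  Bass·····███      
 HiHat······█·      
  Clap··█····█      
                    
                    
                    
                    
                    


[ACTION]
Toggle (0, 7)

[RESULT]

      ▼1234567      
   Tom·█·····█      
  Kick██······      
  Bass·····███      
 HiHat······█·      
  Clap··█····█      
                    
                    
                    
                    
                    


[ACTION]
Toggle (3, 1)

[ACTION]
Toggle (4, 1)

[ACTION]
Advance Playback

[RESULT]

      0▼234567      
   Tom·█·····█      
  Kick██······      
  Bass·····███      
 HiHat·█····█·      
  Clap·██····█      
                    
                    
                    
                    
                    


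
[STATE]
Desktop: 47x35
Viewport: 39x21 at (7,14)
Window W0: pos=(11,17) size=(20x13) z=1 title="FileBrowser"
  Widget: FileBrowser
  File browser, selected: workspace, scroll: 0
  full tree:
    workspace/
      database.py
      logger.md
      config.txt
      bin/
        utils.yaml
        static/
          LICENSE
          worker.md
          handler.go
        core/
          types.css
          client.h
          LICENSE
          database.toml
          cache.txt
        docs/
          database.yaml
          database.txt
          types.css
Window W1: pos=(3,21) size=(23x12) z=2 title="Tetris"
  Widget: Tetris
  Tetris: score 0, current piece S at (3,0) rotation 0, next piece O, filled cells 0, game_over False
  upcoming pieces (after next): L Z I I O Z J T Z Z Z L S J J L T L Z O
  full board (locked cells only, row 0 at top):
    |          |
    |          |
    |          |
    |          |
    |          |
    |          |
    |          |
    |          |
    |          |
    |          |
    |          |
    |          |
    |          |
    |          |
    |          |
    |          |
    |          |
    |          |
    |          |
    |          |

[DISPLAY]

                                       
                                       
                                       
    ┏━━━━━━━━━━━━━━━━━━┓               
    ┃ FileBrowser      ┃               
    ┠──────────────────┨               
    ┃> [-] workspace/  ┃               
━━━━━━━━━━━━━━━━━━┓y   ┃               
tris              ┃    ┃               
──────────────────┨    ┃               
       │Next:     ┃    ┃               
       │▓▓        ┃    ┃               
       │▓▓        ┃    ┃               
       │          ┃    ┃               
       │          ┃    ┃               
       │          ┃━━━━┛               
       │Score:    ┃                    
       │0         ┃                    
━━━━━━━━━━━━━━━━━━┛                    
                                       
                                       


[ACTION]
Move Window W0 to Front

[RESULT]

                                       
                                       
                                       
    ┏━━━━━━━━━━━━━━━━━━┓               
    ┃ FileBrowser      ┃               
    ┠──────────────────┨               
    ┃> [-] workspace/  ┃               
━━━━┃    database.py   ┃               
tris┃    logger.md     ┃               
────┃    config.txt    ┃               
    ┃    [+] bin/      ┃               
    ┃                  ┃               
    ┃                  ┃               
    ┃                  ┃               
    ┃                  ┃               
    ┗━━━━━━━━━━━━━━━━━━┛               
       │Score:    ┃                    
       │0         ┃                    
━━━━━━━━━━━━━━━━━━┛                    
                                       
                                       


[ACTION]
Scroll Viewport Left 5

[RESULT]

                                       
                                       
                                       
         ┏━━━━━━━━━━━━━━━━━━┓          
         ┃ FileBrowser      ┃          
         ┠──────────────────┨          
         ┃> [-] workspace/  ┃          
 ┏━━━━━━━┃    database.py   ┃          
 ┃ Tetris┃    logger.md     ┃          
 ┠───────┃    config.txt    ┃          
 ┃       ┃    [+] bin/      ┃          
 ┃       ┃                  ┃          
 ┃       ┃                  ┃          
 ┃       ┃                  ┃          
 ┃       ┃                  ┃          
 ┃       ┗━━━━━━━━━━━━━━━━━━┛          
 ┃          │Score:    ┃               
 ┃          │0         ┃               
 ┗━━━━━━━━━━━━━━━━━━━━━┛               
                                       
                                       


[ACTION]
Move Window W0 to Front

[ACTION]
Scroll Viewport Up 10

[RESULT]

                                       
                                       
                                       
                                       
                                       
                                       
                                       
                                       
                                       
                                       
                                       
                                       
                                       
         ┏━━━━━━━━━━━━━━━━━━┓          
         ┃ FileBrowser      ┃          
         ┠──────────────────┨          
         ┃> [-] workspace/  ┃          
 ┏━━━━━━━┃    database.py   ┃          
 ┃ Tetris┃    logger.md     ┃          
 ┠───────┃    config.txt    ┃          
 ┃       ┃    [+] bin/      ┃          


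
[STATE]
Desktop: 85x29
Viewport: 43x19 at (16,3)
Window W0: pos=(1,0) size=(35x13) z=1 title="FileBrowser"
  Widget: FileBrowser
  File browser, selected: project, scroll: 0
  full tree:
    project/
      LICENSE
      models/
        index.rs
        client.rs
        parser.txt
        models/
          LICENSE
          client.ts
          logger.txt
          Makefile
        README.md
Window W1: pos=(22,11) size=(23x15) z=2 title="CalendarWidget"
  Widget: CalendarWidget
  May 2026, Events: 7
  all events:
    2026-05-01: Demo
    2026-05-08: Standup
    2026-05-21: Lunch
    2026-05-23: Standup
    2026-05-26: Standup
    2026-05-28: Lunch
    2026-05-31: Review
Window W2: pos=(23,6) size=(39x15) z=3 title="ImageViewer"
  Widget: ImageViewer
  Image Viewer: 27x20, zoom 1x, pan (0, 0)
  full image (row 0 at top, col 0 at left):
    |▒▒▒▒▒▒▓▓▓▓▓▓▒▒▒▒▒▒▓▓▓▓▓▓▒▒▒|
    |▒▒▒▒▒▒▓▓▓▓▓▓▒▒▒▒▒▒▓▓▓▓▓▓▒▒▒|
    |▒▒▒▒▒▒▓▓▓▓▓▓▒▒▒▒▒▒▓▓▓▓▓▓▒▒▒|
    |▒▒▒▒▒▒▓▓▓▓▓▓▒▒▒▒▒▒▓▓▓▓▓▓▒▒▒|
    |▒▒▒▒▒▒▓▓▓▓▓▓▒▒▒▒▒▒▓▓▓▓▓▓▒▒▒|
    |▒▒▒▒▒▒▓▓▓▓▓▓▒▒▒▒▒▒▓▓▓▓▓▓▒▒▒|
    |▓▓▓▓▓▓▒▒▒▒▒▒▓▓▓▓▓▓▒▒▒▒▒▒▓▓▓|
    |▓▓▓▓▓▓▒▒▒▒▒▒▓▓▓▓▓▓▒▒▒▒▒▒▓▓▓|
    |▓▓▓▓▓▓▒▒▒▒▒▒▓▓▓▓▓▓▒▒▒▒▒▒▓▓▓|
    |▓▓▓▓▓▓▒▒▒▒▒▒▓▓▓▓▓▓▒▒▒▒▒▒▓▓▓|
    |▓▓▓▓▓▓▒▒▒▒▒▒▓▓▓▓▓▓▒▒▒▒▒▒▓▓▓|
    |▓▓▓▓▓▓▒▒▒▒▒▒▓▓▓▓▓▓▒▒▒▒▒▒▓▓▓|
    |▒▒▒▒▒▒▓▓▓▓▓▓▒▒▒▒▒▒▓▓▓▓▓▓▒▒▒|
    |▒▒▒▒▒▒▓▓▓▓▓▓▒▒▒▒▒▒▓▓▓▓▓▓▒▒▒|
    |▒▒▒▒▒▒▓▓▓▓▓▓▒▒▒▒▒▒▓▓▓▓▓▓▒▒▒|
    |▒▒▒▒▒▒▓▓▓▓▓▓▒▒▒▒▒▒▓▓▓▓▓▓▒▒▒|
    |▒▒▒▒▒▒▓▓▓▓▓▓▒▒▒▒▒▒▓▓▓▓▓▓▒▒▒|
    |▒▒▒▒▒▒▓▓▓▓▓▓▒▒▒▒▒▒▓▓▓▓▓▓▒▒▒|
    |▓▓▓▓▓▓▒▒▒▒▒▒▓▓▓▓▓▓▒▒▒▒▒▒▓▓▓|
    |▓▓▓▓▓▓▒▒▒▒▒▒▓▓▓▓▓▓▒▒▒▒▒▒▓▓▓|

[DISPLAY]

                   ┃                       
                   ┃                       
/                  ┃                       
       ┏━━━━━━━━━━━━━━━━━━━━━━━━━━━━━━━━━━━
       ┃ ImageViewer                       
       ┠───────────────────────────────────
       ┃▒▒▒▒▒▒▓▓▓▓▓▓▒▒▒▒▒▒▓▓▓▓▓▓▒▒▒        
       ┃▒▒▒▒▒▒▓▓▓▓▓▓▒▒▒▒▒▒▓▓▓▓▓▓▒▒▒        
      ┏┃▒▒▒▒▒▒▓▓▓▓▓▓▒▒▒▒▒▒▓▓▓▓▓▓▒▒▒        
━━━━━━┃┃▒▒▒▒▒▒▓▓▓▓▓▓▒▒▒▒▒▒▓▓▓▓▓▓▒▒▒        
      ┠┃▒▒▒▒▒▒▓▓▓▓▓▓▒▒▒▒▒▒▓▓▓▓▓▓▒▒▒        
      ┃┃▒▒▒▒▒▒▓▓▓▓▓▓▒▒▒▒▒▒▓▓▓▓▓▓▒▒▒        
      ┃┃▓▓▓▓▓▓▒▒▒▒▒▒▓▓▓▓▓▓▒▒▒▒▒▒▓▓▓        
      ┃┃▓▓▓▓▓▓▒▒▒▒▒▒▓▓▓▓▓▓▒▒▒▒▒▒▓▓▓        
      ┃┃▓▓▓▓▓▓▒▒▒▒▒▒▓▓▓▓▓▓▒▒▒▒▒▒▓▓▓        
      ┃┃▓▓▓▓▓▓▒▒▒▒▒▒▓▓▓▓▓▓▒▒▒▒▒▒▓▓▓        
      ┃┃▓▓▓▓▓▓▒▒▒▒▒▒▓▓▓▓▓▓▒▒▒▒▒▒▓▓▓        
      ┃┗━━━━━━━━━━━━━━━━━━━━━━━━━━━━━━━━━━━
      ┃                     ┃              


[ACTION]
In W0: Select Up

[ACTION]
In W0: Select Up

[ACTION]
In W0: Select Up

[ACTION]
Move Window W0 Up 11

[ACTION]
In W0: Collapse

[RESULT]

                   ┃                       
                   ┃                       
                   ┃                       
       ┏━━━━━━━━━━━━━━━━━━━━━━━━━━━━━━━━━━━
       ┃ ImageViewer                       
       ┠───────────────────────────────────
       ┃▒▒▒▒▒▒▓▓▓▓▓▓▒▒▒▒▒▒▓▓▓▓▓▓▒▒▒        
       ┃▒▒▒▒▒▒▓▓▓▓▓▓▒▒▒▒▒▒▓▓▓▓▓▓▒▒▒        
      ┏┃▒▒▒▒▒▒▓▓▓▓▓▓▒▒▒▒▒▒▓▓▓▓▓▓▒▒▒        
━━━━━━┃┃▒▒▒▒▒▒▓▓▓▓▓▓▒▒▒▒▒▒▓▓▓▓▓▓▒▒▒        
      ┠┃▒▒▒▒▒▒▓▓▓▓▓▓▒▒▒▒▒▒▓▓▓▓▓▓▒▒▒        
      ┃┃▒▒▒▒▒▒▓▓▓▓▓▓▒▒▒▒▒▒▓▓▓▓▓▓▒▒▒        
      ┃┃▓▓▓▓▓▓▒▒▒▒▒▒▓▓▓▓▓▓▒▒▒▒▒▒▓▓▓        
      ┃┃▓▓▓▓▓▓▒▒▒▒▒▒▓▓▓▓▓▓▒▒▒▒▒▒▓▓▓        
      ┃┃▓▓▓▓▓▓▒▒▒▒▒▒▓▓▓▓▓▓▒▒▒▒▒▒▓▓▓        
      ┃┃▓▓▓▓▓▓▒▒▒▒▒▒▓▓▓▓▓▓▒▒▒▒▒▒▓▓▓        
      ┃┃▓▓▓▓▓▓▒▒▒▒▒▒▓▓▓▓▓▓▒▒▒▒▒▒▓▓▓        
      ┃┗━━━━━━━━━━━━━━━━━━━━━━━━━━━━━━━━━━━
      ┃                     ┃              
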